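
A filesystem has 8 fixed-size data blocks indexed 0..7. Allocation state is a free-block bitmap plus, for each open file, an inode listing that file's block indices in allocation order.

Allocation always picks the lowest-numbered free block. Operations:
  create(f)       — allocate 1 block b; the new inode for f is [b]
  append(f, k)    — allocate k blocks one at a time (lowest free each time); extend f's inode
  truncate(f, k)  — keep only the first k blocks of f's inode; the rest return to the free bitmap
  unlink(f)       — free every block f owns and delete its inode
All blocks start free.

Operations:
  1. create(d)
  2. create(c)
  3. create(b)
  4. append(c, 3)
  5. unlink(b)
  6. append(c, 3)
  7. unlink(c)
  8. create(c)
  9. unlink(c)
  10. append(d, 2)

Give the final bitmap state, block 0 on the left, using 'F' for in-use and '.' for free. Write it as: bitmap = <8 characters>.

create(d): bitmap=F....... | d=[0]
create(c): bitmap=FF...... | c=[1] d=[0]
create(b): bitmap=FFF..... | b=[2] c=[1] d=[0]
append(c, 3): bitmap=FFFFFF.. | b=[2] c=[1, 3, 4, 5] d=[0]
unlink(b): bitmap=FF.FFF.. | c=[1, 3, 4, 5] d=[0]
append(c, 3): bitmap=FFFFFFFF | c=[1, 3, 4, 5, 2, 6, 7] d=[0]
unlink(c): bitmap=F....... | d=[0]
create(c): bitmap=FF...... | c=[1] d=[0]
unlink(c): bitmap=F....... | d=[0]
append(d, 2): bitmap=FFF..... | d=[0, 1, 2]

bitmap = FFF.....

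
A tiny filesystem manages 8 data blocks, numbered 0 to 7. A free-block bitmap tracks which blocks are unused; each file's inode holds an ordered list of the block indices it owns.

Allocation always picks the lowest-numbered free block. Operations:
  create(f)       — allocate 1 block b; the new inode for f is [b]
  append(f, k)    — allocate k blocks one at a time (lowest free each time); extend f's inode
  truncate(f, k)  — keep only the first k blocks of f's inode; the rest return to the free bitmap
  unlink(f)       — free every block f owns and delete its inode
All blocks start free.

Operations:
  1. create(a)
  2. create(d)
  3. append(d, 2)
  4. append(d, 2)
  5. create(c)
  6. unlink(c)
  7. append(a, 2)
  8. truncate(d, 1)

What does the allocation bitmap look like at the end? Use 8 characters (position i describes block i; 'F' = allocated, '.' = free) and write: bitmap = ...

  1. create(a)  ⇒  F.......  {a→[0]}
  2. create(d)  ⇒  FF......  {a→[0]; d→[1]}
  3. append(d, 2)  ⇒  FFFF....  {a→[0]; d→[1, 2, 3]}
  4. append(d, 2)  ⇒  FFFFFF..  {a→[0]; d→[1, 2, 3, 4, 5]}
  5. create(c)  ⇒  FFFFFFF.  {a→[0]; c→[6]; d→[1, 2, 3, 4, 5]}
  6. unlink(c)  ⇒  FFFFFF..  {a→[0]; d→[1, 2, 3, 4, 5]}
  7. append(a, 2)  ⇒  FFFFFFFF  {a→[0, 6, 7]; d→[1, 2, 3, 4, 5]}
  8. truncate(d, 1)  ⇒  FF....FF  {a→[0, 6, 7]; d→[1]}

bitmap = FF....FF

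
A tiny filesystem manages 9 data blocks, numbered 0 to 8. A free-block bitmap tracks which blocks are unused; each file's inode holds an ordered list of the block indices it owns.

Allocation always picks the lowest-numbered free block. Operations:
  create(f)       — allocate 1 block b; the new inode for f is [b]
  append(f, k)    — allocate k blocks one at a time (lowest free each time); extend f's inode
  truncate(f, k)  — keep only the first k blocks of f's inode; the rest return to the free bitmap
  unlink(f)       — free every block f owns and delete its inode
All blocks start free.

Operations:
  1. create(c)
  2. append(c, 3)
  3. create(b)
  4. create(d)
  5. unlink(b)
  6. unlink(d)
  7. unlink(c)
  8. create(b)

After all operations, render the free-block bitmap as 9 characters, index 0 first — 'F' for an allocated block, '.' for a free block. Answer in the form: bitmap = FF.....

after create(c) → c:[0]  free=[F........]
after append(c, 3) → c:[0, 1, 2, 3]  free=[FFFF.....]
after create(b) → b:[4], c:[0, 1, 2, 3]  free=[FFFFF....]
after create(d) → b:[4], c:[0, 1, 2, 3], d:[5]  free=[FFFFFF...]
after unlink(b) → c:[0, 1, 2, 3], d:[5]  free=[FFFF.F...]
after unlink(d) → c:[0, 1, 2, 3]  free=[FFFF.....]
after unlink(c) →   free=[.........]
after create(b) → b:[0]  free=[F........]

bitmap = F........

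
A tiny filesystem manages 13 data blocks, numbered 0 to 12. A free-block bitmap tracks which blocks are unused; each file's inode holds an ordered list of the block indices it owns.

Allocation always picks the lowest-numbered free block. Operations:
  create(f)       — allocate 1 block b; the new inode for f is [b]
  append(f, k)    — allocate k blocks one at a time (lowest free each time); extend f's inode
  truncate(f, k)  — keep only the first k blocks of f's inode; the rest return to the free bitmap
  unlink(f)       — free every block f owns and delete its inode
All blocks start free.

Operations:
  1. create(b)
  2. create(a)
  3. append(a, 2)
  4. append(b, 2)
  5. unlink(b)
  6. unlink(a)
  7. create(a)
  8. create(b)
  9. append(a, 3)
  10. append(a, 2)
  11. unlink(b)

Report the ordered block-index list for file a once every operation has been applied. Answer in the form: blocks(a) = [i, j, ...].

[1] create(b) — b=0 (map F............)
[2] create(a) — a=1 b=0 (map FF...........)
[3] append(a, 2) — a=1,2,3 b=0 (map FFFF.........)
[4] append(b, 2) — a=1,2,3 b=0,4,5 (map FFFFFF.......)
[5] unlink(b) — a=1,2,3 (map .FFF.........)
[6] unlink(a) —  (map .............)
[7] create(a) — a=0 (map F............)
[8] create(b) — a=0 b=1 (map FF...........)
[9] append(a, 3) — a=0,2,3,4 b=1 (map FFFFF........)
[10] append(a, 2) — a=0,2,3,4,5,6 b=1 (map FFFFFFF......)
[11] unlink(b) — a=0,2,3,4,5,6 (map F.FFFFF......)

blocks(a) = [0, 2, 3, 4, 5, 6]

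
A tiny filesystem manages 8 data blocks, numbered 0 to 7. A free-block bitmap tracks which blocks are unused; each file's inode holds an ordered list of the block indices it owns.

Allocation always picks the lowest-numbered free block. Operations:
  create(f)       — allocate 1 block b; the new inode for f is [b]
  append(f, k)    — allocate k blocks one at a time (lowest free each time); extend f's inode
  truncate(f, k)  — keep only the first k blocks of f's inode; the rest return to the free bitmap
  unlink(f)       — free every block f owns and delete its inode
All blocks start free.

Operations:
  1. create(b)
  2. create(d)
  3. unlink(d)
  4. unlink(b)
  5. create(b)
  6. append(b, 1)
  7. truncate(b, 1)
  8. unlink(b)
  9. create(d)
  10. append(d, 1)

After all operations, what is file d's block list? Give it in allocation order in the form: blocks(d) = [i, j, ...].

blocks(d) = [0, 1]

  1. create(b)  ⇒  F.......  {b→[0]}
  2. create(d)  ⇒  FF......  {b→[0]; d→[1]}
  3. unlink(d)  ⇒  F.......  {b→[0]}
  4. unlink(b)  ⇒  ........  {}
  5. create(b)  ⇒  F.......  {b→[0]}
  6. append(b, 1)  ⇒  FF......  {b→[0, 1]}
  7. truncate(b, 1)  ⇒  F.......  {b→[0]}
  8. unlink(b)  ⇒  ........  {}
  9. create(d)  ⇒  F.......  {d→[0]}
  10. append(d, 1)  ⇒  FF......  {d→[0, 1]}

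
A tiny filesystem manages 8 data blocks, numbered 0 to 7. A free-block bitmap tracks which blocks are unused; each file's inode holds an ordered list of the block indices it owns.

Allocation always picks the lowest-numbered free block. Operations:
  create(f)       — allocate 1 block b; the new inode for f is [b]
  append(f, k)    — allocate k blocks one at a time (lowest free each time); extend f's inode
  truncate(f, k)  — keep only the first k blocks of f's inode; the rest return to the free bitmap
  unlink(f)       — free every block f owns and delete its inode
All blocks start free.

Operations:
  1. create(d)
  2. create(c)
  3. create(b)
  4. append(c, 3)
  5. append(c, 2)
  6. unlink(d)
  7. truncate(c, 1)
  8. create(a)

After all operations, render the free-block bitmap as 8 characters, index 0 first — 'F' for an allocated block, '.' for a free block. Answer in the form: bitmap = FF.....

bitmap = FFF.....

[1] create(d) — d=0 (map F.......)
[2] create(c) — c=1 d=0 (map FF......)
[3] create(b) — b=2 c=1 d=0 (map FFF.....)
[4] append(c, 3) — b=2 c=1,3,4,5 d=0 (map FFFFFF..)
[5] append(c, 2) — b=2 c=1,3,4,5,6,7 d=0 (map FFFFFFFF)
[6] unlink(d) — b=2 c=1,3,4,5,6,7 (map .FFFFFFF)
[7] truncate(c, 1) — b=2 c=1 (map .FF.....)
[8] create(a) — a=0 b=2 c=1 (map FFF.....)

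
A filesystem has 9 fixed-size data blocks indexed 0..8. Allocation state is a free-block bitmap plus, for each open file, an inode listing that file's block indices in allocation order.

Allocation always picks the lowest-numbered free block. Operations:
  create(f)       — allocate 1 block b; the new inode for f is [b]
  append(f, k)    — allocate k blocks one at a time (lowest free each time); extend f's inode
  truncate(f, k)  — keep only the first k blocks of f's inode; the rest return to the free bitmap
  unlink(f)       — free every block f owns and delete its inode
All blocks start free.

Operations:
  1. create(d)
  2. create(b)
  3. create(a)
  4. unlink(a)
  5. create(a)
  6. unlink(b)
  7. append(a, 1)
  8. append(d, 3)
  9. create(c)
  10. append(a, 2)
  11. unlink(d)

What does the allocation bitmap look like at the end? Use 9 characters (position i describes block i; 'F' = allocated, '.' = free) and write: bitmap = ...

bitmap = .FF...FFF

[1] create(d) — d=0 (map F........)
[2] create(b) — b=1 d=0 (map FF.......)
[3] create(a) — a=2 b=1 d=0 (map FFF......)
[4] unlink(a) — b=1 d=0 (map FF.......)
[5] create(a) — a=2 b=1 d=0 (map FFF......)
[6] unlink(b) — a=2 d=0 (map F.F......)
[7] append(a, 1) — a=2,1 d=0 (map FFF......)
[8] append(d, 3) — a=2,1 d=0,3,4,5 (map FFFFFF...)
[9] create(c) — a=2,1 c=6 d=0,3,4,5 (map FFFFFFF..)
[10] append(a, 2) — a=2,1,7,8 c=6 d=0,3,4,5 (map FFFFFFFFF)
[11] unlink(d) — a=2,1,7,8 c=6 (map .FF...FFF)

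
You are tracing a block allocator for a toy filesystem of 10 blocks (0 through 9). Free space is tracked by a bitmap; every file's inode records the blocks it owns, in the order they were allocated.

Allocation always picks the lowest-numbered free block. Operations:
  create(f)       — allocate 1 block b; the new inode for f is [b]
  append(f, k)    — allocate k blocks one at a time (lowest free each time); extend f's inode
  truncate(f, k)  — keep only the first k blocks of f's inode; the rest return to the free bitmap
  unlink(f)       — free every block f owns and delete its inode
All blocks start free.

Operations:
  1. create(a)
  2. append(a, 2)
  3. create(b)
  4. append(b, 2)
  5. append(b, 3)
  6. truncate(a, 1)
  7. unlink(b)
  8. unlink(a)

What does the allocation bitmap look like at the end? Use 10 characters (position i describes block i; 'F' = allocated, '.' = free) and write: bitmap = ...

after create(a) → a:[0]  free=[F.........]
after append(a, 2) → a:[0, 1, 2]  free=[FFF.......]
after create(b) → a:[0, 1, 2], b:[3]  free=[FFFF......]
after append(b, 2) → a:[0, 1, 2], b:[3, 4, 5]  free=[FFFFFF....]
after append(b, 3) → a:[0, 1, 2], b:[3, 4, 5, 6, 7, 8]  free=[FFFFFFFFF.]
after truncate(a, 1) → a:[0], b:[3, 4, 5, 6, 7, 8]  free=[F..FFFFFF.]
after unlink(b) → a:[0]  free=[F.........]
after unlink(a) →   free=[..........]

bitmap = ..........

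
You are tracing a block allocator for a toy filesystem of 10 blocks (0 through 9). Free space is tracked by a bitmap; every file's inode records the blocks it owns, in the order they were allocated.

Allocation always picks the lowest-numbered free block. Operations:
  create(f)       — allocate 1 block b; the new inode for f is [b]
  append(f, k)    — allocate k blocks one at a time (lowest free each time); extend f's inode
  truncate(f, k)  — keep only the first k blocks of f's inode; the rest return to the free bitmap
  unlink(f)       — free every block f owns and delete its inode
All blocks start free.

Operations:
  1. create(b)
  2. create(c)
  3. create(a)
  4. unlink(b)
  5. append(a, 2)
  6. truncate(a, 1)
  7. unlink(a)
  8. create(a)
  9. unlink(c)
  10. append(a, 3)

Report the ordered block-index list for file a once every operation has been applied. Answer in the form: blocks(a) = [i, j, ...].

blocks(a) = [0, 1, 2, 3]

create(b): bitmap=F......... | b=[0]
create(c): bitmap=FF........ | b=[0] c=[1]
create(a): bitmap=FFF....... | a=[2] b=[0] c=[1]
unlink(b): bitmap=.FF....... | a=[2] c=[1]
append(a, 2): bitmap=FFFF...... | a=[2, 0, 3] c=[1]
truncate(a, 1): bitmap=.FF....... | a=[2] c=[1]
unlink(a): bitmap=.F........ | c=[1]
create(a): bitmap=FF........ | a=[0] c=[1]
unlink(c): bitmap=F......... | a=[0]
append(a, 3): bitmap=FFFF...... | a=[0, 1, 2, 3]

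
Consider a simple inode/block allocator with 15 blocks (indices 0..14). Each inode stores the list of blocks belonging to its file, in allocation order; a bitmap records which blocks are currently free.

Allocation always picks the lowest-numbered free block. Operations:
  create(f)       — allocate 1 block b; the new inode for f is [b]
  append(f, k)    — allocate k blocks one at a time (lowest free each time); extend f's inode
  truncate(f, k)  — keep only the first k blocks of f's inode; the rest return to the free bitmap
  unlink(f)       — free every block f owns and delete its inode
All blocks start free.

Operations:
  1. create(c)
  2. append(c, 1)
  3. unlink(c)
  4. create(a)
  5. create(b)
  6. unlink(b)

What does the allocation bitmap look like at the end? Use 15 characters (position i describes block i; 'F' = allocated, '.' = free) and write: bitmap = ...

[1] create(c) — c=0 (map F..............)
[2] append(c, 1) — c=0,1 (map FF.............)
[3] unlink(c) —  (map ...............)
[4] create(a) — a=0 (map F..............)
[5] create(b) — a=0 b=1 (map FF.............)
[6] unlink(b) — a=0 (map F..............)

bitmap = F..............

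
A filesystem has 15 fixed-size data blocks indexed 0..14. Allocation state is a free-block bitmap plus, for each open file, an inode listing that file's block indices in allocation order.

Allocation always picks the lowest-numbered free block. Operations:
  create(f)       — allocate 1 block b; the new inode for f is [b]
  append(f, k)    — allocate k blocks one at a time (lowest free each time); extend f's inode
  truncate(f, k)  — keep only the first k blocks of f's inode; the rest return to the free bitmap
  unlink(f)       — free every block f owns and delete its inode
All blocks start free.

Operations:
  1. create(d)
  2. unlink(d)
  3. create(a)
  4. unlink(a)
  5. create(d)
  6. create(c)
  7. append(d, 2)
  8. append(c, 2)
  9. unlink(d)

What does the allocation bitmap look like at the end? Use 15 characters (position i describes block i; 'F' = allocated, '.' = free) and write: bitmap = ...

  1. create(d)  ⇒  F..............  {d→[0]}
  2. unlink(d)  ⇒  ...............  {}
  3. create(a)  ⇒  F..............  {a→[0]}
  4. unlink(a)  ⇒  ...............  {}
  5. create(d)  ⇒  F..............  {d→[0]}
  6. create(c)  ⇒  FF.............  {c→[1]; d→[0]}
  7. append(d, 2)  ⇒  FFFF...........  {c→[1]; d→[0, 2, 3]}
  8. append(c, 2)  ⇒  FFFFFF.........  {c→[1, 4, 5]; d→[0, 2, 3]}
  9. unlink(d)  ⇒  .F..FF.........  {c→[1, 4, 5]}

bitmap = .F..FF.........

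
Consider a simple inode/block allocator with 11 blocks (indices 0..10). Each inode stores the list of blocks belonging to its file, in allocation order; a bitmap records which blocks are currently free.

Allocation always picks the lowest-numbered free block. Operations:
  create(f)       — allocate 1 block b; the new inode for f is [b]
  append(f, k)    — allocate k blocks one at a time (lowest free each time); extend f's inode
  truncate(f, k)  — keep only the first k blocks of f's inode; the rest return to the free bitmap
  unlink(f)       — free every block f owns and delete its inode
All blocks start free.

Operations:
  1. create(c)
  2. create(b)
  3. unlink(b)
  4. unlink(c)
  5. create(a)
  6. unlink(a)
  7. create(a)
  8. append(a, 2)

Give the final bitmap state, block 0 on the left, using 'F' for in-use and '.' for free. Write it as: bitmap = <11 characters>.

bitmap = FFF........

create(c): bitmap=F.......... | c=[0]
create(b): bitmap=FF......... | b=[1] c=[0]
unlink(b): bitmap=F.......... | c=[0]
unlink(c): bitmap=........... | 
create(a): bitmap=F.......... | a=[0]
unlink(a): bitmap=........... | 
create(a): bitmap=F.......... | a=[0]
append(a, 2): bitmap=FFF........ | a=[0, 1, 2]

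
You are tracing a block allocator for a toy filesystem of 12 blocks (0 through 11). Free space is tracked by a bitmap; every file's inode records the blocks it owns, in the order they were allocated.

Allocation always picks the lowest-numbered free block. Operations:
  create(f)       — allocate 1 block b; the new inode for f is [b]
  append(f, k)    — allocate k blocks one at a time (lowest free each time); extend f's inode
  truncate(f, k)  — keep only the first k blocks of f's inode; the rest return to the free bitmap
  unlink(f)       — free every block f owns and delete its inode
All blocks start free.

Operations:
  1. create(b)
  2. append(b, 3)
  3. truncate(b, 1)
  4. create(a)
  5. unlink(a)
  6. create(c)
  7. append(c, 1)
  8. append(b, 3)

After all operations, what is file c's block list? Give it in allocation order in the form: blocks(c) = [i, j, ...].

  1. create(b)  ⇒  F...........  {b→[0]}
  2. append(b, 3)  ⇒  FFFF........  {b→[0, 1, 2, 3]}
  3. truncate(b, 1)  ⇒  F...........  {b→[0]}
  4. create(a)  ⇒  FF..........  {a→[1]; b→[0]}
  5. unlink(a)  ⇒  F...........  {b→[0]}
  6. create(c)  ⇒  FF..........  {b→[0]; c→[1]}
  7. append(c, 1)  ⇒  FFF.........  {b→[0]; c→[1, 2]}
  8. append(b, 3)  ⇒  FFFFFF......  {b→[0, 3, 4, 5]; c→[1, 2]}

blocks(c) = [1, 2]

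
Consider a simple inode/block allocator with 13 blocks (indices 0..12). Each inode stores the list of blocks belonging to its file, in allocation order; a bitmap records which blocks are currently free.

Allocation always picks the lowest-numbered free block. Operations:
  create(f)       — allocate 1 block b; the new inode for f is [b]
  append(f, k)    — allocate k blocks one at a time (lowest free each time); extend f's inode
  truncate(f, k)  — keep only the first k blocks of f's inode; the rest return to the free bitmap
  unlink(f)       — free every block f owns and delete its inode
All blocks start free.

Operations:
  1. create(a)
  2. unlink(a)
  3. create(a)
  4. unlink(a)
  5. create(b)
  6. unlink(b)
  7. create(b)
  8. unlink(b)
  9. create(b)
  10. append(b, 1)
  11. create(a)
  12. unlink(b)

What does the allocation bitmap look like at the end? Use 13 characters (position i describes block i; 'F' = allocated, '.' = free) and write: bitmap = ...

bitmap = ..F..........

create(a): bitmap=F............ | a=[0]
unlink(a): bitmap=............. | 
create(a): bitmap=F............ | a=[0]
unlink(a): bitmap=............. | 
create(b): bitmap=F............ | b=[0]
unlink(b): bitmap=............. | 
create(b): bitmap=F............ | b=[0]
unlink(b): bitmap=............. | 
create(b): bitmap=F............ | b=[0]
append(b, 1): bitmap=FF........... | b=[0, 1]
create(a): bitmap=FFF.......... | a=[2] b=[0, 1]
unlink(b): bitmap=..F.......... | a=[2]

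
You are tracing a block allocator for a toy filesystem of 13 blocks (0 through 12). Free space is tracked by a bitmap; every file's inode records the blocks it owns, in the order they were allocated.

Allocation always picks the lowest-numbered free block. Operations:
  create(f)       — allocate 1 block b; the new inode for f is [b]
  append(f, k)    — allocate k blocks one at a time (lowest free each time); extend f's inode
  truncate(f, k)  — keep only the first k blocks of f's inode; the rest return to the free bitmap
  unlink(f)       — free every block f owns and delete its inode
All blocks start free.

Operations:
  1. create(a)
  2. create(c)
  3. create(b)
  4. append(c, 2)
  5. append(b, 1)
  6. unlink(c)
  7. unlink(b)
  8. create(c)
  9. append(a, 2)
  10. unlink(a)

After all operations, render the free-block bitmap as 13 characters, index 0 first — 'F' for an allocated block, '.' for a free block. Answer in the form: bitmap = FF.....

[1] create(a) — a=0 (map F............)
[2] create(c) — a=0 c=1 (map FF...........)
[3] create(b) — a=0 b=2 c=1 (map FFF..........)
[4] append(c, 2) — a=0 b=2 c=1,3,4 (map FFFFF........)
[5] append(b, 1) — a=0 b=2,5 c=1,3,4 (map FFFFFF.......)
[6] unlink(c) — a=0 b=2,5 (map F.F..F.......)
[7] unlink(b) — a=0 (map F............)
[8] create(c) — a=0 c=1 (map FF...........)
[9] append(a, 2) — a=0,2,3 c=1 (map FFFF.........)
[10] unlink(a) — c=1 (map .F...........)

bitmap = .F...........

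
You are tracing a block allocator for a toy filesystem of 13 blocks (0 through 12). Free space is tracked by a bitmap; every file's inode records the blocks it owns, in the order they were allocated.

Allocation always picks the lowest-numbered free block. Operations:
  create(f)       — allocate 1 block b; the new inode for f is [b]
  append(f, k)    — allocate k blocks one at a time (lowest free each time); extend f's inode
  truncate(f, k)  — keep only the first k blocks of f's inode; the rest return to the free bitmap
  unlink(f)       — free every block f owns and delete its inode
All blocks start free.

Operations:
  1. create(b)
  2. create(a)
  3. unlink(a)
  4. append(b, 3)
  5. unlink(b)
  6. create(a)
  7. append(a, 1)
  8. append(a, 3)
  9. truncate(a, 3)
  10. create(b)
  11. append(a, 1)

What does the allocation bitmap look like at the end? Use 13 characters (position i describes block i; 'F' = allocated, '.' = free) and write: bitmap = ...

  1. create(b)  ⇒  F............  {b→[0]}
  2. create(a)  ⇒  FF...........  {a→[1]; b→[0]}
  3. unlink(a)  ⇒  F............  {b→[0]}
  4. append(b, 3)  ⇒  FFFF.........  {b→[0, 1, 2, 3]}
  5. unlink(b)  ⇒  .............  {}
  6. create(a)  ⇒  F............  {a→[0]}
  7. append(a, 1)  ⇒  FF...........  {a→[0, 1]}
  8. append(a, 3)  ⇒  FFFFF........  {a→[0, 1, 2, 3, 4]}
  9. truncate(a, 3)  ⇒  FFF..........  {a→[0, 1, 2]}
  10. create(b)  ⇒  FFFF.........  {a→[0, 1, 2]; b→[3]}
  11. append(a, 1)  ⇒  FFFFF........  {a→[0, 1, 2, 4]; b→[3]}

bitmap = FFFFF........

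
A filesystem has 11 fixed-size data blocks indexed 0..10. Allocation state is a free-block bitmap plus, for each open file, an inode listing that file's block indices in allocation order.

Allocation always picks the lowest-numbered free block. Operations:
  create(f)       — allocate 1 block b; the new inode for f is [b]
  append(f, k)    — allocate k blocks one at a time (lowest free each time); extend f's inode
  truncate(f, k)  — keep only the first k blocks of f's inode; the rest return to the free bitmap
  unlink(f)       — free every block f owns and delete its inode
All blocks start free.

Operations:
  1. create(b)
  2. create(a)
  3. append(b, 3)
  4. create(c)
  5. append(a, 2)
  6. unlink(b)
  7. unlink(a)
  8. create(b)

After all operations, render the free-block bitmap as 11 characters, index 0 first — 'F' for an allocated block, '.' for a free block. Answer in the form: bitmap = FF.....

create(b): bitmap=F.......... | b=[0]
create(a): bitmap=FF......... | a=[1] b=[0]
append(b, 3): bitmap=FFFFF...... | a=[1] b=[0, 2, 3, 4]
create(c): bitmap=FFFFFF..... | a=[1] b=[0, 2, 3, 4] c=[5]
append(a, 2): bitmap=FFFFFFFF... | a=[1, 6, 7] b=[0, 2, 3, 4] c=[5]
unlink(b): bitmap=.F...FFF... | a=[1, 6, 7] c=[5]
unlink(a): bitmap=.....F..... | c=[5]
create(b): bitmap=F....F..... | b=[0] c=[5]

bitmap = F....F.....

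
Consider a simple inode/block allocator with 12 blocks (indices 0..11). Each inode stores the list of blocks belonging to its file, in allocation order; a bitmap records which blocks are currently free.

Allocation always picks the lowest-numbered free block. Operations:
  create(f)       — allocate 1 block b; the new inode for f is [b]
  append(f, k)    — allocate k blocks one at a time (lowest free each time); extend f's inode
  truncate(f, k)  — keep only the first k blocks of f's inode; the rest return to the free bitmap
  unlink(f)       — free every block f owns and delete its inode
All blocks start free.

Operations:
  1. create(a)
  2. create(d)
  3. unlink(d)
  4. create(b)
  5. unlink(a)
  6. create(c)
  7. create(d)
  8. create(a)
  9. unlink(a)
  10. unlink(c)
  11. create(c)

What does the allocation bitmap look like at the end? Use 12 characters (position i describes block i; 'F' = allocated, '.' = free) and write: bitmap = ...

bitmap = FFF.........

after create(a) → a:[0]  free=[F...........]
after create(d) → a:[0], d:[1]  free=[FF..........]
after unlink(d) → a:[0]  free=[F...........]
after create(b) → a:[0], b:[1]  free=[FF..........]
after unlink(a) → b:[1]  free=[.F..........]
after create(c) → b:[1], c:[0]  free=[FF..........]
after create(d) → b:[1], c:[0], d:[2]  free=[FFF.........]
after create(a) → a:[3], b:[1], c:[0], d:[2]  free=[FFFF........]
after unlink(a) → b:[1], c:[0], d:[2]  free=[FFF.........]
after unlink(c) → b:[1], d:[2]  free=[.FF.........]
after create(c) → b:[1], c:[0], d:[2]  free=[FFF.........]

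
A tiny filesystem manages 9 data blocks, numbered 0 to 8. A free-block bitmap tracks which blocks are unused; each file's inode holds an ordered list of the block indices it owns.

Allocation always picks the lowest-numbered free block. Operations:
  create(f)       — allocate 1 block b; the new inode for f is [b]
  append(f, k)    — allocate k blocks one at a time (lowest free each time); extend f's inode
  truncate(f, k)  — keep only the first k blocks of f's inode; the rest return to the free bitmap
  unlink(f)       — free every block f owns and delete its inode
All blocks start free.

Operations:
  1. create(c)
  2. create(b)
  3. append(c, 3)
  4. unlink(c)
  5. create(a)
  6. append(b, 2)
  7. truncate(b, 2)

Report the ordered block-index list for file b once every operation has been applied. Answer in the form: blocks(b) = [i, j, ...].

blocks(b) = [1, 2]

  1. create(c)  ⇒  F........  {c→[0]}
  2. create(b)  ⇒  FF.......  {b→[1]; c→[0]}
  3. append(c, 3)  ⇒  FFFFF....  {b→[1]; c→[0, 2, 3, 4]}
  4. unlink(c)  ⇒  .F.......  {b→[1]}
  5. create(a)  ⇒  FF.......  {a→[0]; b→[1]}
  6. append(b, 2)  ⇒  FFFF.....  {a→[0]; b→[1, 2, 3]}
  7. truncate(b, 2)  ⇒  FFF......  {a→[0]; b→[1, 2]}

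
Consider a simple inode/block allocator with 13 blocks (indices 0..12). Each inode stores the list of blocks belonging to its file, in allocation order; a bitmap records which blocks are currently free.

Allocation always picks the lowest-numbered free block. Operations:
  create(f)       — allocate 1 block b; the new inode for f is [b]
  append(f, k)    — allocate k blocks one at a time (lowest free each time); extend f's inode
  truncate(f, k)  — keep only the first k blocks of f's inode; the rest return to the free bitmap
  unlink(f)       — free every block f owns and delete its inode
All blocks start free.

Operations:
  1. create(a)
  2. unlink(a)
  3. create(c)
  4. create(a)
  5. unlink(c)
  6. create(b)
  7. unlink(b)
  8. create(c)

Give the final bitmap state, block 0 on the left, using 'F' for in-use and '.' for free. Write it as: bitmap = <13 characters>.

bitmap = FF...........

create(a): bitmap=F............ | a=[0]
unlink(a): bitmap=............. | 
create(c): bitmap=F............ | c=[0]
create(a): bitmap=FF........... | a=[1] c=[0]
unlink(c): bitmap=.F........... | a=[1]
create(b): bitmap=FF........... | a=[1] b=[0]
unlink(b): bitmap=.F........... | a=[1]
create(c): bitmap=FF........... | a=[1] c=[0]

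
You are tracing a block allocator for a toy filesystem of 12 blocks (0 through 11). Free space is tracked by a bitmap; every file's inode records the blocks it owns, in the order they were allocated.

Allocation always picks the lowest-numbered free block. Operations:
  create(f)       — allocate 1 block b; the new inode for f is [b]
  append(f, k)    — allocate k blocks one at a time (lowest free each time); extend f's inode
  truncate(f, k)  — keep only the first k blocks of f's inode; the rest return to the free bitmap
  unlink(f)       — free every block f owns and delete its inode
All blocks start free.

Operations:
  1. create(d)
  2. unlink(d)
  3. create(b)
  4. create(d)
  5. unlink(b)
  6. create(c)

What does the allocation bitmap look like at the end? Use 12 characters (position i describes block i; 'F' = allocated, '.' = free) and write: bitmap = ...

after create(d) → d:[0]  free=[F...........]
after unlink(d) →   free=[............]
after create(b) → b:[0]  free=[F...........]
after create(d) → b:[0], d:[1]  free=[FF..........]
after unlink(b) → d:[1]  free=[.F..........]
after create(c) → c:[0], d:[1]  free=[FF..........]

bitmap = FF..........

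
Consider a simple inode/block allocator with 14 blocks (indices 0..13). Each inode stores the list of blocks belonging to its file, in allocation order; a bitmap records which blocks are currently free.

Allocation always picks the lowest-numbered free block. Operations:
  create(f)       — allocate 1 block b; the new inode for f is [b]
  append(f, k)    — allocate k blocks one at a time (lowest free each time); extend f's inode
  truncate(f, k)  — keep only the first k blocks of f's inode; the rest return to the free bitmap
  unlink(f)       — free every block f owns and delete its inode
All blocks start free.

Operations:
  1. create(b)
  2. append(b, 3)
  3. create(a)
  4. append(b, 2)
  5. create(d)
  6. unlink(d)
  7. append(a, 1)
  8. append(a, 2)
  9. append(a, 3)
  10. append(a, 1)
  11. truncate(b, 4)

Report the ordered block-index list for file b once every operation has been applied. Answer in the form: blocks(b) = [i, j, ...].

after create(b) → b:[0]  free=[F.............]
after append(b, 3) → b:[0, 1, 2, 3]  free=[FFFF..........]
after create(a) → a:[4], b:[0, 1, 2, 3]  free=[FFFFF.........]
after append(b, 2) → a:[4], b:[0, 1, 2, 3, 5, 6]  free=[FFFFFFF.......]
after create(d) → a:[4], b:[0, 1, 2, 3, 5, 6], d:[7]  free=[FFFFFFFF......]
after unlink(d) → a:[4], b:[0, 1, 2, 3, 5, 6]  free=[FFFFFFF.......]
after append(a, 1) → a:[4, 7], b:[0, 1, 2, 3, 5, 6]  free=[FFFFFFFF......]
after append(a, 2) → a:[4, 7, 8, 9], b:[0, 1, 2, 3, 5, 6]  free=[FFFFFFFFFF....]
after append(a, 3) → a:[4, 7, 8, 9, 10, 11, 12], b:[0, 1, 2, 3, 5, 6]  free=[FFFFFFFFFFFFF.]
after append(a, 1) → a:[4, 7, 8, 9, 10, 11, 12, 13], b:[0, 1, 2, 3, 5, 6]  free=[FFFFFFFFFFFFFF]
after truncate(b, 4) → a:[4, 7, 8, 9, 10, 11, 12, 13], b:[0, 1, 2, 3]  free=[FFFFF..FFFFFFF]

blocks(b) = [0, 1, 2, 3]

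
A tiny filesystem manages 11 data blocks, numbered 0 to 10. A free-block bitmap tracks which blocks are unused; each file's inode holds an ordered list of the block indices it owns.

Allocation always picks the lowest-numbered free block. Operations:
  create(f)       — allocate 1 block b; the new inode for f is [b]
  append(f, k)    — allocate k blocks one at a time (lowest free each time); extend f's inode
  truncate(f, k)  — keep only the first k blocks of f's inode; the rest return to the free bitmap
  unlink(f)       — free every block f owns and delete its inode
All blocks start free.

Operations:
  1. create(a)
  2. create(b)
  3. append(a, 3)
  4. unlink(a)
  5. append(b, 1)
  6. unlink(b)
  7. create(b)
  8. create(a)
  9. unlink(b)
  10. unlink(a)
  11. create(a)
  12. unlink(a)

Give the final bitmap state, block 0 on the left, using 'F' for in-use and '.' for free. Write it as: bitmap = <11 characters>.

[1] create(a) — a=0 (map F..........)
[2] create(b) — a=0 b=1 (map FF.........)
[3] append(a, 3) — a=0,2,3,4 b=1 (map FFFFF......)
[4] unlink(a) — b=1 (map .F.........)
[5] append(b, 1) — b=1,0 (map FF.........)
[6] unlink(b) —  (map ...........)
[7] create(b) — b=0 (map F..........)
[8] create(a) — a=1 b=0 (map FF.........)
[9] unlink(b) — a=1 (map .F.........)
[10] unlink(a) —  (map ...........)
[11] create(a) — a=0 (map F..........)
[12] unlink(a) —  (map ...........)

bitmap = ...........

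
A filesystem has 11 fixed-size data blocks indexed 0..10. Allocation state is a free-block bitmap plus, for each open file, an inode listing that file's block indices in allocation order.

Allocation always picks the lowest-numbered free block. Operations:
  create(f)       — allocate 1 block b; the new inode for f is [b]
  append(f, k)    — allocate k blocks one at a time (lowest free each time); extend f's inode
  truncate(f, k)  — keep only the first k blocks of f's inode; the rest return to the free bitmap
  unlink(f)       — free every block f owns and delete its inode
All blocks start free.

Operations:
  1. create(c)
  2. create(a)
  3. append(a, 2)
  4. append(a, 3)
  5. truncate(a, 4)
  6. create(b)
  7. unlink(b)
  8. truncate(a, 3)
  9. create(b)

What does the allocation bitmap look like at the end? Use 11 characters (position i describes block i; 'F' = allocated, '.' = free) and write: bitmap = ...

  1. create(c)  ⇒  F..........  {c→[0]}
  2. create(a)  ⇒  FF.........  {a→[1]; c→[0]}
  3. append(a, 2)  ⇒  FFFF.......  {a→[1, 2, 3]; c→[0]}
  4. append(a, 3)  ⇒  FFFFFFF....  {a→[1, 2, 3, 4, 5, 6]; c→[0]}
  5. truncate(a, 4)  ⇒  FFFFF......  {a→[1, 2, 3, 4]; c→[0]}
  6. create(b)  ⇒  FFFFFF.....  {a→[1, 2, 3, 4]; b→[5]; c→[0]}
  7. unlink(b)  ⇒  FFFFF......  {a→[1, 2, 3, 4]; c→[0]}
  8. truncate(a, 3)  ⇒  FFFF.......  {a→[1, 2, 3]; c→[0]}
  9. create(b)  ⇒  FFFFF......  {a→[1, 2, 3]; b→[4]; c→[0]}

bitmap = FFFFF......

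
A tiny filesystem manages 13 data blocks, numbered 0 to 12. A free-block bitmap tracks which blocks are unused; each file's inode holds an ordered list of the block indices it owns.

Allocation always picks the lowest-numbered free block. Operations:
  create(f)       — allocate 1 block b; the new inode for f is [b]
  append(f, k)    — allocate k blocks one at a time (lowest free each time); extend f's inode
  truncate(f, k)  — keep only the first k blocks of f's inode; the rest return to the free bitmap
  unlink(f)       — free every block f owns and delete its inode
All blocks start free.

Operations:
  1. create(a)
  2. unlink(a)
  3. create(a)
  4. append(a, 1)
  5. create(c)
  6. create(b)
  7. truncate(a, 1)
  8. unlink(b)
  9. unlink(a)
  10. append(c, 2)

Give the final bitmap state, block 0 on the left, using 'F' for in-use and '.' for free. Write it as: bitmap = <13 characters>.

bitmap = FFF..........

  1. create(a)  ⇒  F............  {a→[0]}
  2. unlink(a)  ⇒  .............  {}
  3. create(a)  ⇒  F............  {a→[0]}
  4. append(a, 1)  ⇒  FF...........  {a→[0, 1]}
  5. create(c)  ⇒  FFF..........  {a→[0, 1]; c→[2]}
  6. create(b)  ⇒  FFFF.........  {a→[0, 1]; b→[3]; c→[2]}
  7. truncate(a, 1)  ⇒  F.FF.........  {a→[0]; b→[3]; c→[2]}
  8. unlink(b)  ⇒  F.F..........  {a→[0]; c→[2]}
  9. unlink(a)  ⇒  ..F..........  {c→[2]}
  10. append(c, 2)  ⇒  FFF..........  {c→[2, 0, 1]}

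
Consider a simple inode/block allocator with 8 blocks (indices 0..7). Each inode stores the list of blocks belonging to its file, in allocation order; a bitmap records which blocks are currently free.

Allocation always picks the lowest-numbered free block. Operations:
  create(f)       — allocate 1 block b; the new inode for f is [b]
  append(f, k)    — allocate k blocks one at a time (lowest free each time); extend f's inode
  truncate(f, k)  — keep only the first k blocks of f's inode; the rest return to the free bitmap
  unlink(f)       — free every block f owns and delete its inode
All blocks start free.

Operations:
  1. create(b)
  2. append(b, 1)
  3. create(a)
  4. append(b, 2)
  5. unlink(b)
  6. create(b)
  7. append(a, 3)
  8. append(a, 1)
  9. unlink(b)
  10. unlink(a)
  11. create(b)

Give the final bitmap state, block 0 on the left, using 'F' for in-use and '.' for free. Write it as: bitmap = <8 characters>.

  1. create(b)  ⇒  F.......  {b→[0]}
  2. append(b, 1)  ⇒  FF......  {b→[0, 1]}
  3. create(a)  ⇒  FFF.....  {a→[2]; b→[0, 1]}
  4. append(b, 2)  ⇒  FFFFF...  {a→[2]; b→[0, 1, 3, 4]}
  5. unlink(b)  ⇒  ..F.....  {a→[2]}
  6. create(b)  ⇒  F.F.....  {a→[2]; b→[0]}
  7. append(a, 3)  ⇒  FFFFF...  {a→[2, 1, 3, 4]; b→[0]}
  8. append(a, 1)  ⇒  FFFFFF..  {a→[2, 1, 3, 4, 5]; b→[0]}
  9. unlink(b)  ⇒  .FFFFF..  {a→[2, 1, 3, 4, 5]}
  10. unlink(a)  ⇒  ........  {}
  11. create(b)  ⇒  F.......  {b→[0]}

bitmap = F.......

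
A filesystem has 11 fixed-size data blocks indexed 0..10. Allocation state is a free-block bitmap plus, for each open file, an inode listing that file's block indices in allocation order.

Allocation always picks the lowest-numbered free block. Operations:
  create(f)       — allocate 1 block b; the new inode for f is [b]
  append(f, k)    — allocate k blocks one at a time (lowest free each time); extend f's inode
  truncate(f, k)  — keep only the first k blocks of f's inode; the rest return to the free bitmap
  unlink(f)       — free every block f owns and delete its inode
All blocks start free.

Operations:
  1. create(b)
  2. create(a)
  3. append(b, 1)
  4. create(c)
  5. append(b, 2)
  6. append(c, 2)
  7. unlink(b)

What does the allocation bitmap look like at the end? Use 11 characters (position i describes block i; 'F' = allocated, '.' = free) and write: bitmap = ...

bitmap = .F.F..FF...

create(b): bitmap=F.......... | b=[0]
create(a): bitmap=FF......... | a=[1] b=[0]
append(b, 1): bitmap=FFF........ | a=[1] b=[0, 2]
create(c): bitmap=FFFF....... | a=[1] b=[0, 2] c=[3]
append(b, 2): bitmap=FFFFFF..... | a=[1] b=[0, 2, 4, 5] c=[3]
append(c, 2): bitmap=FFFFFFFF... | a=[1] b=[0, 2, 4, 5] c=[3, 6, 7]
unlink(b): bitmap=.F.F..FF... | a=[1] c=[3, 6, 7]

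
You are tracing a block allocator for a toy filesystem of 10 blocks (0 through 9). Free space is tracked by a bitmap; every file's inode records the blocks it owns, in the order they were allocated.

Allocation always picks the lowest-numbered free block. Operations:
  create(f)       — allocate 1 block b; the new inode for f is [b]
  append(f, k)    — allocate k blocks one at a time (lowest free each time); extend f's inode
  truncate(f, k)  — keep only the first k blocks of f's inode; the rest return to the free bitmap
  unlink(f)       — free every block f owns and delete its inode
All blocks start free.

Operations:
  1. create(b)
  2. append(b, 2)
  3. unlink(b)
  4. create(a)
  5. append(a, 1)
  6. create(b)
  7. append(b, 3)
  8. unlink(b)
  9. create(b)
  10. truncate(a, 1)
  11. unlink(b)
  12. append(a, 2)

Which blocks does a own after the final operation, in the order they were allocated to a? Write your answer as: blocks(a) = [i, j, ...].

after create(b) → b:[0]  free=[F.........]
after append(b, 2) → b:[0, 1, 2]  free=[FFF.......]
after unlink(b) →   free=[..........]
after create(a) → a:[0]  free=[F.........]
after append(a, 1) → a:[0, 1]  free=[FF........]
after create(b) → a:[0, 1], b:[2]  free=[FFF.......]
after append(b, 3) → a:[0, 1], b:[2, 3, 4, 5]  free=[FFFFFF....]
after unlink(b) → a:[0, 1]  free=[FF........]
after create(b) → a:[0, 1], b:[2]  free=[FFF.......]
after truncate(a, 1) → a:[0], b:[2]  free=[F.F.......]
after unlink(b) → a:[0]  free=[F.........]
after append(a, 2) → a:[0, 1, 2]  free=[FFF.......]

blocks(a) = [0, 1, 2]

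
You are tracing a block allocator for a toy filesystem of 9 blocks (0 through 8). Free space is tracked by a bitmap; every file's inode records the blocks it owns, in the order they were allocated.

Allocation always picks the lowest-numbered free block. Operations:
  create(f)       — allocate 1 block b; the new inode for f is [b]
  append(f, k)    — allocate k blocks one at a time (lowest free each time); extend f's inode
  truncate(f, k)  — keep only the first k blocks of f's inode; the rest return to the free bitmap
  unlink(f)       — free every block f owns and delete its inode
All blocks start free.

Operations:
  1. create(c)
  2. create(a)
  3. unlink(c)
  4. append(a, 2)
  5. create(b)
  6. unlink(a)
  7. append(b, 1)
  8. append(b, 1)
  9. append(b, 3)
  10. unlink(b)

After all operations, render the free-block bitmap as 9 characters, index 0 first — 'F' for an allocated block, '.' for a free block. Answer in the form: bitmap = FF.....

bitmap = .........

after create(c) → c:[0]  free=[F........]
after create(a) → a:[1], c:[0]  free=[FF.......]
after unlink(c) → a:[1]  free=[.F.......]
after append(a, 2) → a:[1, 0, 2]  free=[FFF......]
after create(b) → a:[1, 0, 2], b:[3]  free=[FFFF.....]
after unlink(a) → b:[3]  free=[...F.....]
after append(b, 1) → b:[3, 0]  free=[F..F.....]
after append(b, 1) → b:[3, 0, 1]  free=[FF.F.....]
after append(b, 3) → b:[3, 0, 1, 2, 4, 5]  free=[FFFFFF...]
after unlink(b) →   free=[.........]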